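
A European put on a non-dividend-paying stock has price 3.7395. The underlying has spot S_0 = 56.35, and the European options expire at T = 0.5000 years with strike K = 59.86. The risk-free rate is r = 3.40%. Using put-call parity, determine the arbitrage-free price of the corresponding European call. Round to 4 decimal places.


Answer: Call price = 1.2385

Derivation:
Put-call parity: C - P = S_0 * exp(-qT) - K * exp(-rT).
S_0 * exp(-qT) = 56.3500 * 1.00000000 = 56.35000000
K * exp(-rT) = 59.8600 * 0.98314368 = 58.85098096
C = P + S*exp(-qT) - K*exp(-rT)
C = 3.7395 + 56.35000000 - 58.85098096 = 1.2385


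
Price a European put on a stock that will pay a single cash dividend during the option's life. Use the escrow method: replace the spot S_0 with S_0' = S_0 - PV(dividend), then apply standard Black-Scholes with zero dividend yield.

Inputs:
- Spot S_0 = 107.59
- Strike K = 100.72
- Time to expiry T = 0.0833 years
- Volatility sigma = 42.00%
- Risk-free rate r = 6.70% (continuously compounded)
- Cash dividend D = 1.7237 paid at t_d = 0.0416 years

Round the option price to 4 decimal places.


PV(D) = D * exp(-r * t_d) = 1.7237 * 0.99721668 = 1.71890239
S_0' = S_0 - PV(D) = 107.5900 - 1.71890239 = 105.87109761
d1 = (ln(S_0'/K) + (r + sigma^2/2)*T) / (sigma*sqrt(T)) = 0.51811932
d2 = d1 - sigma*sqrt(T) = 0.39690001
exp(-rT) = 0.99443445
N(-d1) = 0.30218751; N(-d2) = 0.34572060
P = K * exp(-rT) * N(-d2) - S_0' * N(-d1) = 100.7200 * 0.99443445 * 0.34572060 - 105.87109761 * 0.30218751 = 2.6343

Answer: Price = 2.6343


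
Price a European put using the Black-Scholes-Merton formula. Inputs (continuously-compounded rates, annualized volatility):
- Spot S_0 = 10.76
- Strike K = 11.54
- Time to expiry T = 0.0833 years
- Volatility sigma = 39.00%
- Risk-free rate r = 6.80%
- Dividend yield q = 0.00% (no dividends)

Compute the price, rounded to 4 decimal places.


d1 = (ln(S/K) + (r - q + 0.5*sigma^2) * T) / (sigma * sqrt(T)) = -0.51513804
d2 = d1 - sigma * sqrt(T) = -0.62769882
exp(-rT) = 0.99435161; exp(-qT) = 1.00000000
P = K * exp(-rT) * N(-d2) - S_0 * exp(-qT) * N(-d1)
N(-d1) = 0.69677172; N(-d2) = 0.73489937
P = 11.5400 * 0.99435161 * 0.73489937 - 10.7600 * 1.00000000 * 0.69677172 = 0.9356

Answer: Price = 0.9356


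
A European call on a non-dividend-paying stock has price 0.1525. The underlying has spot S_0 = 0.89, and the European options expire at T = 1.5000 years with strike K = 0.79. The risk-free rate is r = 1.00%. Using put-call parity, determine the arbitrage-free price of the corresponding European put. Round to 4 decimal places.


Answer: Put price = 0.0407

Derivation:
Put-call parity: C - P = S_0 * exp(-qT) - K * exp(-rT).
S_0 * exp(-qT) = 0.8900 * 1.00000000 = 0.89000000
K * exp(-rT) = 0.7900 * 0.98511194 = 0.77823843
P = C - S*exp(-qT) + K*exp(-rT)
P = 0.1525 - 0.89000000 + 0.77823843 = 0.0407


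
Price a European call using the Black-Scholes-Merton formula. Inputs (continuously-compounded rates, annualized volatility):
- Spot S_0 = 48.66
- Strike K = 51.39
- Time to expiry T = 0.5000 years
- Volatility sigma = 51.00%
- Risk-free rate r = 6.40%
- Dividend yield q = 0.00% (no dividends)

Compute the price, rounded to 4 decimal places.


d1 = (ln(S/K) + (r - q + 0.5*sigma^2) * T) / (sigma * sqrt(T)) = 0.11768125
d2 = d1 - sigma * sqrt(T) = -0.24294321
exp(-rT) = 0.96850658; exp(-qT) = 1.00000000
C = S_0 * exp(-qT) * N(d1) - K * exp(-rT) * N(d2)
N(d1) = 0.54683989; N(d2) = 0.40402470
C = 48.6600 * 1.00000000 * 0.54683989 - 51.3900 * 0.96850658 * 0.40402470 = 6.5003

Answer: Price = 6.5003


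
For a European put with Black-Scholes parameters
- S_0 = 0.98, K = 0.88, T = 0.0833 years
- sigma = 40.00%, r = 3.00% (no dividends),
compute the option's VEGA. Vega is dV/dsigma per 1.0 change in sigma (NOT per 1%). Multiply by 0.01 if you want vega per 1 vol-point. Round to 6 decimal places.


Answer: Vega = 0.067642

Derivation:
d1 = 1.0116651552; d2 = 0.8962181977
phi(d1) = 0.2391482261; exp(-qT) = 1.0000000000; exp(-rT) = 0.9975041199
Vega = S * exp(-qT) * phi(d1) * sqrt(T) = 0.9800 * 1.0000000000 * 0.2391482261 * 0.2886173938 = 0.067642


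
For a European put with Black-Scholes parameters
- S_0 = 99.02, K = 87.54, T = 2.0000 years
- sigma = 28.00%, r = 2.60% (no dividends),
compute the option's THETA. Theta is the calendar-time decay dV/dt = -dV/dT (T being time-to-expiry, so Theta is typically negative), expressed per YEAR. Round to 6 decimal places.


Answer: Theta = -2.313733

Derivation:
d1 = 0.6405024190; d2 = 0.2445226216
phi(d1) = 0.3249577167; exp(-qT) = 1.0000000000; exp(-rT) = 0.9493288668
Theta = -S*exp(-qT)*phi(d1)*sigma/(2*sqrt(T)) + r*K*exp(-rT)*N(-d2) - q*S*exp(-qT)*N(-d1)
N(-d1) = 0.2609230085; N(-d2) = 0.4034130421; sqrt(T) = 1.4142135624
Term 1 = -99.0200 * 1.0000000000 * 0.3249577167 * 0.2800 / (2 * 1.4142135624) = -3.1853914818
Term 2 = 0.0260 * 87.5400 * 0.9493288668 * 0.4034130421 = 0.8716587854
Term 3 = 0 (no dividend yield, q = 0)
Theta = -3.1853914818 + (0.8716587854) + (0.0000000000) = -2.313733


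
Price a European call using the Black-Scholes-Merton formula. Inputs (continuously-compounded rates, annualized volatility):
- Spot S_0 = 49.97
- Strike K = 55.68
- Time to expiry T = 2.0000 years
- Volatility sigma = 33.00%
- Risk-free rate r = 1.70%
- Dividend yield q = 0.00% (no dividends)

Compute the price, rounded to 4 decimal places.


Answer: Price = 7.7690

Derivation:
d1 = (ln(S/K) + (r - q + 0.5*sigma^2) * T) / (sigma * sqrt(T)) = 0.07435723
d2 = d1 - sigma * sqrt(T) = -0.39233325
exp(-rT) = 0.96657150; exp(-qT) = 1.00000000
C = S_0 * exp(-qT) * N(d1) - K * exp(-rT) * N(d2)
N(d1) = 0.52963693; N(d2) = 0.34740600
C = 49.9700 * 1.00000000 * 0.52963693 - 55.6800 * 0.96657150 * 0.34740600 = 7.7690


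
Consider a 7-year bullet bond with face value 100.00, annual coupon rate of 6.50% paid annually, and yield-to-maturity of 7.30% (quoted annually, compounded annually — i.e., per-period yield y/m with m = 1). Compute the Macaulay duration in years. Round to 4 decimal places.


Answer: Macaulay duration = 5.8120 years

Derivation:
Coupon per period c = face * coupon_rate / m = 6.500000
Periods per year m = 1; per-period yield y/m = 0.073000
Number of cashflows N = 7
Cashflows (t years, CF_t, discount factor 1/(1+y/m)^(m*t), PV):
  t = 1.0000: CF_t = 6.500000, DF = 0.931966, PV = 6.057782
  t = 2.0000: CF_t = 6.500000, DF = 0.868561, PV = 5.645650
  t = 3.0000: CF_t = 6.500000, DF = 0.809470, PV = 5.261556
  t = 4.0000: CF_t = 6.500000, DF = 0.754399, PV = 4.903594
  t = 5.0000: CF_t = 6.500000, DF = 0.703075, PV = 4.569985
  t = 6.0000: CF_t = 6.500000, DF = 0.655242, PV = 4.259072
  t = 7.0000: CF_t = 106.500000, DF = 0.610663, PV = 65.035660
Price P = sum_t PV_t = 95.733298
Macaulay numerator sum_t t * PV_t:
  t * PV_t at t = 1.0000: 6.057782
  t * PV_t at t = 2.0000: 11.291299
  t * PV_t at t = 3.0000: 15.784668
  t * PV_t at t = 4.0000: 19.614374
  t * PV_t at t = 5.0000: 22.849924
  t * PV_t at t = 6.0000: 25.554435
  t * PV_t at t = 7.0000: 455.249622
Macaulay duration D = (sum_t t * PV_t) / P = 556.402103 / 95.733298 = 5.812002


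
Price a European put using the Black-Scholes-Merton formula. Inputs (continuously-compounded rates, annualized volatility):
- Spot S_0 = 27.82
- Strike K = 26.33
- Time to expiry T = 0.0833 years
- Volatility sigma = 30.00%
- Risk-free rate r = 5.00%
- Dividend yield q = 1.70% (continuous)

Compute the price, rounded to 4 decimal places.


Answer: Price = 0.3525

Derivation:
d1 = (ln(S/K) + (r - q + 0.5*sigma^2) * T) / (sigma * sqrt(T)) = 0.71078660
d2 = d1 - sigma * sqrt(T) = 0.62420138
exp(-rT) = 0.99584366; exp(-qT) = 0.99858490
P = K * exp(-rT) * N(-d2) - S_0 * exp(-qT) * N(-d1)
N(-d1) = 0.23860824; N(-d2) = 0.26624767
P = 26.3300 * 0.99584366 * 0.26624767 - 27.8200 * 0.99858490 * 0.23860824 = 0.3525


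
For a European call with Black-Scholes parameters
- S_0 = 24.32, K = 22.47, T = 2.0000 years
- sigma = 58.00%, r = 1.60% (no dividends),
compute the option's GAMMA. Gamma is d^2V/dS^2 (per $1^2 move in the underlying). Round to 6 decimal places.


d1 = 0.5455913654; d2 = -0.2746525008
phi(d1) = 0.3437730760; exp(-qT) = 1.0000000000; exp(-rT) = 0.9685065821
Gamma = exp(-qT) * phi(d1) / (S * sigma * sqrt(T)) = 1.0000000000 * 0.3437730760 / (24.3200 * 0.5800 * 1.4142135624) = 0.017233

Answer: Gamma = 0.017233


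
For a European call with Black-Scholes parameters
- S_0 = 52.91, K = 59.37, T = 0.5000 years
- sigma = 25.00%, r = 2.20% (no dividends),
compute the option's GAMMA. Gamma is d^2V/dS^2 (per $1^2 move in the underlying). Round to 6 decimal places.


d1 = -0.5010371487; d2 = -0.6778138440
phi(d1) = 0.3518826128; exp(-qT) = 1.0000000000; exp(-rT) = 0.9890602788
Gamma = exp(-qT) * phi(d1) / (S * sigma * sqrt(T)) = 1.0000000000 * 0.3518826128 / (52.9100 * 0.2500 * 0.7071067812) = 0.037621

Answer: Gamma = 0.037621


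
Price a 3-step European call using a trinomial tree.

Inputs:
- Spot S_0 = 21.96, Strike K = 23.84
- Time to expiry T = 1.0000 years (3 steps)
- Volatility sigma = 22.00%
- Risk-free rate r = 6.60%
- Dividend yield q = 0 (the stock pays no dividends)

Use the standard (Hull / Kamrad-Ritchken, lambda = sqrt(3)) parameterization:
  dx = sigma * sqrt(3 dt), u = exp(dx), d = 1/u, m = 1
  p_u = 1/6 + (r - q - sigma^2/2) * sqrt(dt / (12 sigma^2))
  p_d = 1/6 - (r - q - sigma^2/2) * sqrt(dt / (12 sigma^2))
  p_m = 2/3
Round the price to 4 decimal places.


dt = T/N = 0.333333; dx = sigma*sqrt(3*dt) = 0.220000
u = exp(dx) = 1.246077; d = 1/u = 0.802519
p_u = 0.198333, p_m = 0.666667, p_d = 0.135000
Discount per step: exp(-r*dt) = 0.978240
Stock lattice S(k, j) with j the centered position index:
  k=0: S(0,+0) = 21.9600
  k=1: S(1,-1) = 17.6233; S(1,+0) = 21.9600; S(1,+1) = 27.3638
  k=2: S(2,-2) = 14.1430; S(2,-1) = 17.6233; S(2,+0) = 21.9600; S(2,+1) = 27.3638; S(2,+2) = 34.0975
  k=3: S(3,-3) = 11.3501; S(3,-2) = 14.1430; S(3,-1) = 17.6233; S(3,+0) = 21.9600; S(3,+1) = 27.3638; S(3,+2) = 34.0975; S(3,+3) = 42.4880
Terminal payoffs V(N, j) = max(S_T - K, 0):
  V(3,-3) = 0.000000; V(3,-2) = 0.000000; V(3,-1) = 0.000000; V(3,+0) = 0.000000; V(3,+1) = 3.523845; V(3,+2) = 10.257451; V(3,+3) = 18.648040
Backward induction: V(k, j) = exp(-r*dt) * [p_u * V(k+1, j+1) + p_m * V(k+1, j) + p_d * V(k+1, j-1)]
  V(2,-2) = exp(-r*dt) * [p_u*0.000000 + p_m*0.000000 + p_d*0.000000] = 0.000000
  V(2,-1) = exp(-r*dt) * [p_u*0.000000 + p_m*0.000000 + p_d*0.000000] = 0.000000
  V(2,+0) = exp(-r*dt) * [p_u*3.523845 + p_m*0.000000 + p_d*0.000000] = 0.683688
  V(2,+1) = exp(-r*dt) * [p_u*10.257451 + p_m*3.523845 + p_d*0.000000] = 4.288238
  V(2,+2) = exp(-r*dt) * [p_u*18.648040 + p_m*10.257451 + p_d*3.523845] = 10.772917
  V(1,-1) = exp(-r*dt) * [p_u*0.683688 + p_m*0.000000 + p_d*0.000000] = 0.132648
  V(1,+0) = exp(-r*dt) * [p_u*4.288238 + p_m*0.683688 + p_d*0.000000] = 1.277868
  V(1,+1) = exp(-r*dt) * [p_u*10.772917 + p_m*4.288238 + p_d*0.683688] = 4.977043
  V(0,+0) = exp(-r*dt) * [p_u*4.977043 + p_m*1.277868 + p_d*0.132648] = 1.816527

Answer: Price = V(0,0) = 1.8165


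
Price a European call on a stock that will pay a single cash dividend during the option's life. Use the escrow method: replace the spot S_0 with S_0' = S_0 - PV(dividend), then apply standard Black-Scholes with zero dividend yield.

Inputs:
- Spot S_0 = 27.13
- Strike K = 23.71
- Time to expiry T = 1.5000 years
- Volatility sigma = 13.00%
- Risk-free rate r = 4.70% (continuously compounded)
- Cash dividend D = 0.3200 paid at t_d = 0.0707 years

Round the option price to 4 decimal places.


Answer: Price = 4.9255

Derivation:
PV(D) = D * exp(-r * t_d) = 0.3200 * 0.99668261 = 0.31893844
S_0' = S_0 - PV(D) = 27.1300 - 0.31893844 = 26.81106156
d1 = (ln(S_0'/K) + (r + sigma^2/2)*T) / (sigma*sqrt(T)) = 1.29441494
d2 = d1 - sigma*sqrt(T) = 1.13519810
exp(-rT) = 0.93192774
N(d1) = 0.90223893; N(d2) = 0.87185384
C = S_0' * N(d1) - K * exp(-rT) * N(d2) = 26.81106156 * 0.90223893 - 23.7100 * 0.93192774 * 0.87185384 = 4.9255


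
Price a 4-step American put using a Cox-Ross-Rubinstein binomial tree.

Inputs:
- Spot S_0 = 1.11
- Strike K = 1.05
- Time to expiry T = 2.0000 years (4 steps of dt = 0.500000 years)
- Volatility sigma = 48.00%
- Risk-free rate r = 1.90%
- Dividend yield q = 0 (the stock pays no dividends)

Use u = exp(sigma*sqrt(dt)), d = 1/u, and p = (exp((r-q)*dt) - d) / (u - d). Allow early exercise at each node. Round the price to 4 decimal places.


dt = T/N = 0.500000
u = exp(sigma*sqrt(dt)) = 1.404121; d = 1/u = 0.712189
p = (exp((r-q)*dt) - d) / (u - d) = 0.429748
Discount per step: exp(-r*dt) = 0.990545
Stock lattice S(k, i) with i counting down-moves:
  k=0: S(0,0) = 1.1100
  k=1: S(1,0) = 1.5586; S(1,1) = 0.7905
  k=2: S(2,0) = 2.1884; S(2,1) = 1.1100; S(2,2) = 0.5630
  k=3: S(3,0) = 3.0728; S(3,1) = 1.5586; S(3,2) = 0.7905; S(3,3) = 0.4010
  k=4: S(4,0) = 4.3146; S(4,1) = 2.1884; S(4,2) = 1.1100; S(4,3) = 0.5630; S(4,4) = 0.2856
Terminal payoffs V(N, i) = max(K - S_T, 0):
  V(4,0) = 0.000000; V(4,1) = 0.000000; V(4,2) = 0.000000; V(4,3) = 0.486993; V(4,4) = 0.764435
Backward induction: V(k, i) = exp(-r*dt) * [p * V(k+1, i) + (1-p) * V(k+1, i+1)]; then take max(V_cont, immediate exercise) for American.
  V(3,0) = exp(-r*dt) * [p*0.000000 + (1-p)*0.000000] = 0.000000; exercise = 0.000000; V(3,0) = max -> 0.000000
  V(3,1) = exp(-r*dt) * [p*0.000000 + (1-p)*0.000000] = 0.000000; exercise = 0.000000; V(3,1) = max -> 0.000000
  V(3,2) = exp(-r*dt) * [p*0.000000 + (1-p)*0.486993] = 0.275083; exercise = 0.259470; V(3,2) = max -> 0.275083
  V(3,3) = exp(-r*dt) * [p*0.486993 + (1-p)*0.764435] = 0.639104; exercise = 0.649032; V(3,3) = max -> 0.649032
  V(2,0) = exp(-r*dt) * [p*0.000000 + (1-p)*0.000000] = 0.000000; exercise = 0.000000; V(2,0) = max -> 0.000000
  V(2,1) = exp(-r*dt) * [p*0.000000 + (1-p)*0.275083] = 0.155384; exercise = 0.000000; V(2,1) = max -> 0.155384
  V(2,2) = exp(-r*dt) * [p*0.275083 + (1-p)*0.649032] = 0.483711; exercise = 0.486993; V(2,2) = max -> 0.486993
  V(1,0) = exp(-r*dt) * [p*0.000000 + (1-p)*0.155384] = 0.087770; exercise = 0.000000; V(1,0) = max -> 0.087770
  V(1,1) = exp(-r*dt) * [p*0.155384 + (1-p)*0.486993] = 0.341227; exercise = 0.259470; V(1,1) = max -> 0.341227
  V(0,0) = exp(-r*dt) * [p*0.087770 + (1-p)*0.341227] = 0.230108; exercise = 0.000000; V(0,0) = max -> 0.230108

Answer: Price = V(0,0) = 0.2301


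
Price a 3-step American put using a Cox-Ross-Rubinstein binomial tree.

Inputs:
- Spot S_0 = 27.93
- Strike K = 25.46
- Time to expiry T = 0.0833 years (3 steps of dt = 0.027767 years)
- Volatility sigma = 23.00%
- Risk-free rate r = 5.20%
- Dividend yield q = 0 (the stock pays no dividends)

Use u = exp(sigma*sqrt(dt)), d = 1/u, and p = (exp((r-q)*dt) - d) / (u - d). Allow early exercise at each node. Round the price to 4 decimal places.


dt = T/N = 0.027767
u = exp(sigma*sqrt(dt)) = 1.039070; d = 1/u = 0.962399
p = (exp((r-q)*dt) - d) / (u - d) = 0.509266
Discount per step: exp(-r*dt) = 0.998557
Stock lattice S(k, i) with i counting down-moves:
  k=0: S(0,0) = 27.9300
  k=1: S(1,0) = 29.0212; S(1,1) = 26.8798
  k=2: S(2,0) = 30.1551; S(2,1) = 27.9300; S(2,2) = 25.8691
  k=3: S(3,0) = 31.3332; S(3,1) = 29.0212; S(3,2) = 26.8798; S(3,3) = 24.8964
Terminal payoffs V(N, i) = max(K - S_T, 0):
  V(3,0) = 0.000000; V(3,1) = 0.000000; V(3,2) = 0.000000; V(3,3) = 0.563571
Backward induction: V(k, i) = exp(-r*dt) * [p * V(k+1, i) + (1-p) * V(k+1, i+1)]; then take max(V_cont, immediate exercise) for American.
  V(2,0) = exp(-r*dt) * [p*0.000000 + (1-p)*0.000000] = 0.000000; exercise = 0.000000; V(2,0) = max -> 0.000000
  V(2,1) = exp(-r*dt) * [p*0.000000 + (1-p)*0.000000] = 0.000000; exercise = 0.000000; V(2,1) = max -> 0.000000
  V(2,2) = exp(-r*dt) * [p*0.000000 + (1-p)*0.563571] = 0.276165; exercise = 0.000000; V(2,2) = max -> 0.276165
  V(1,0) = exp(-r*dt) * [p*0.000000 + (1-p)*0.000000] = 0.000000; exercise = 0.000000; V(1,0) = max -> 0.000000
  V(1,1) = exp(-r*dt) * [p*0.000000 + (1-p)*0.276165] = 0.135328; exercise = 0.000000; V(1,1) = max -> 0.135328
  V(0,0) = exp(-r*dt) * [p*0.000000 + (1-p)*0.135328] = 0.066314; exercise = 0.000000; V(0,0) = max -> 0.066314

Answer: Price = V(0,0) = 0.0663


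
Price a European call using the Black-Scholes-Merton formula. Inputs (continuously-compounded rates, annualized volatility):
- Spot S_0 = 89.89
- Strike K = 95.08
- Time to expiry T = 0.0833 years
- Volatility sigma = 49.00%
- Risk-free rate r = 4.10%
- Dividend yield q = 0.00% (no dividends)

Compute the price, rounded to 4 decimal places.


d1 = (ln(S/K) + (r - q + 0.5*sigma^2) * T) / (sigma * sqrt(T)) = -0.30204861
d2 = d1 - sigma * sqrt(T) = -0.44347114
exp(-rT) = 0.99659053; exp(-qT) = 1.00000000
C = S_0 * exp(-qT) * N(d1) - K * exp(-rT) * N(d2)
N(d1) = 0.38130750; N(d2) = 0.32871250
C = 89.8900 * 1.00000000 * 0.38130750 - 95.0800 * 0.99659053 * 0.32871250 = 3.1283

Answer: Price = 3.1283


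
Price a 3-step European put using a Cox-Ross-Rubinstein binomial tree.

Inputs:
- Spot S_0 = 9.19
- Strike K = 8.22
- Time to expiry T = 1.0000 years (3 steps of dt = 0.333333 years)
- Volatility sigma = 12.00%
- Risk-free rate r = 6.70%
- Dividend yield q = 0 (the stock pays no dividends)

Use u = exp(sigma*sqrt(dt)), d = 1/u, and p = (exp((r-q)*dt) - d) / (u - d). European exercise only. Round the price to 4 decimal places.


Answer: Price = V(0,0) = 0.0314

Derivation:
dt = T/N = 0.333333
u = exp(sigma*sqrt(dt)) = 1.071738; d = 1/u = 0.933063
p = (exp((r-q)*dt) - d) / (u - d) = 0.645546
Discount per step: exp(-r*dt) = 0.977914
Stock lattice S(k, i) with i counting down-moves:
  k=0: S(0,0) = 9.1900
  k=1: S(1,0) = 9.8493; S(1,1) = 8.5749
  k=2: S(2,0) = 10.5558; S(2,1) = 9.1900; S(2,2) = 8.0009
  k=3: S(3,0) = 11.3131; S(3,1) = 9.8493; S(3,2) = 8.5749; S(3,3) = 7.4653
Terminal payoffs V(N, i) = max(K - S_T, 0):
  V(3,0) = 0.000000; V(3,1) = 0.000000; V(3,2) = 0.000000; V(3,3) = 0.754668
Backward induction: V(k, i) = exp(-r*dt) * [p * V(k+1, i) + (1-p) * V(k+1, i+1)].
  V(2,0) = exp(-r*dt) * [p*0.000000 + (1-p)*0.000000] = 0.000000
  V(2,1) = exp(-r*dt) * [p*0.000000 + (1-p)*0.000000] = 0.000000
  V(2,2) = exp(-r*dt) * [p*0.000000 + (1-p)*0.754668] = 0.261587
  V(1,0) = exp(-r*dt) * [p*0.000000 + (1-p)*0.000000] = 0.000000
  V(1,1) = exp(-r*dt) * [p*0.000000 + (1-p)*0.261587] = 0.090673
  V(0,0) = exp(-r*dt) * [p*0.000000 + (1-p)*0.090673] = 0.031429


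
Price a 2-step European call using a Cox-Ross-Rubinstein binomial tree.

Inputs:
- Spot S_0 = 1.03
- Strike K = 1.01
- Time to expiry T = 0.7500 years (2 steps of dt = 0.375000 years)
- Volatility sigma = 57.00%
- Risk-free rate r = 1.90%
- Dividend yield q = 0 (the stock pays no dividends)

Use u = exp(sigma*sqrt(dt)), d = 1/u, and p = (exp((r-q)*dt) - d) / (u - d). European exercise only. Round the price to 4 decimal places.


Answer: Price = V(0,0) = 0.1972

Derivation:
dt = T/N = 0.375000
u = exp(sigma*sqrt(dt)) = 1.417723; d = 1/u = 0.705356
p = (exp((r-q)*dt) - d) / (u - d) = 0.423650
Discount per step: exp(-r*dt) = 0.992900
Stock lattice S(k, i) with i counting down-moves:
  k=0: S(0,0) = 1.0300
  k=1: S(1,0) = 1.4603; S(1,1) = 0.7265
  k=2: S(2,0) = 2.0702; S(2,1) = 1.0300; S(2,2) = 0.5125
Terminal payoffs V(N, i) = max(S_T - K, 0):
  V(2,0) = 1.060238; V(2,1) = 0.020000; V(2,2) = 0.000000
Backward induction: V(k, i) = exp(-r*dt) * [p * V(k+1, i) + (1-p) * V(k+1, i+1)].
  V(1,0) = exp(-r*dt) * [p*1.060238 + (1-p)*0.020000] = 0.457426
  V(1,1) = exp(-r*dt) * [p*0.020000 + (1-p)*0.000000] = 0.008413
  V(0,0) = exp(-r*dt) * [p*0.457426 + (1-p)*0.008413] = 0.197227


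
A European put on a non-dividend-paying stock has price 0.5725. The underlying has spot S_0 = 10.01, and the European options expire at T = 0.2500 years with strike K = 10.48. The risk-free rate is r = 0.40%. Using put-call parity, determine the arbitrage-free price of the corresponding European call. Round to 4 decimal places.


Put-call parity: C - P = S_0 * exp(-qT) - K * exp(-rT).
S_0 * exp(-qT) = 10.0100 * 1.00000000 = 10.01000000
K * exp(-rT) = 10.4800 * 0.99900050 = 10.46952524
C = P + S*exp(-qT) - K*exp(-rT)
C = 0.5725 + 10.01000000 - 10.46952524 = 0.1130

Answer: Call price = 0.1130


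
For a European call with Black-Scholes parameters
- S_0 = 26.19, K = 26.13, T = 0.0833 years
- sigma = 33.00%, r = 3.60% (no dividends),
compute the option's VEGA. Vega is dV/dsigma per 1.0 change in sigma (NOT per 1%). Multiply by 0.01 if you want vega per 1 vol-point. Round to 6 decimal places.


Answer: Vega = 2.999549

Derivation:
d1 = 0.1031885559; d2 = 0.0079448160
phi(d1) = 0.3968239799; exp(-qT) = 1.0000000000; exp(-rT) = 0.9970056919
Vega = S * exp(-qT) * phi(d1) * sqrt(T) = 26.1900 * 1.0000000000 * 0.3968239799 * 0.2886173938 = 2.999549


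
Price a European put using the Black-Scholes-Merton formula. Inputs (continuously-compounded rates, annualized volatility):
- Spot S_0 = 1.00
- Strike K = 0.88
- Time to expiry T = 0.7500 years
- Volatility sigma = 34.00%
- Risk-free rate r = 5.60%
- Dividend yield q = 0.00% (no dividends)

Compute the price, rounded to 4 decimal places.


d1 = (ln(S/K) + (r - q + 0.5*sigma^2) * T) / (sigma * sqrt(T)) = 0.72400869
d2 = d1 - sigma * sqrt(T) = 0.42956005
exp(-rT) = 0.95886978; exp(-qT) = 1.00000000
P = K * exp(-rT) * N(-d2) - S_0 * exp(-qT) * N(-d1)
N(-d1) = 0.23453020; N(-d2) = 0.33375785
P = 0.8800 * 0.95886978 * 0.33375785 - 1.0000 * 1.00000000 * 0.23453020 = 0.0471

Answer: Price = 0.0471


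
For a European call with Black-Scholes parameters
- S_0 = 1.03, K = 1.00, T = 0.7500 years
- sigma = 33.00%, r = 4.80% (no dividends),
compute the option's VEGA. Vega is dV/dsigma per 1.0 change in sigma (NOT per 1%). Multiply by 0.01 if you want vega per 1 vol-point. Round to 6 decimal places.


d1 = 0.3722905075; d2 = 0.0865021243
phi(d1) = 0.3722317465; exp(-qT) = 1.0000000000; exp(-rT) = 0.9646402935
Vega = S * exp(-qT) * phi(d1) * sqrt(T) = 1.0300 * 1.0000000000 * 0.3722317465 * 0.8660254038 = 0.332033

Answer: Vega = 0.332033


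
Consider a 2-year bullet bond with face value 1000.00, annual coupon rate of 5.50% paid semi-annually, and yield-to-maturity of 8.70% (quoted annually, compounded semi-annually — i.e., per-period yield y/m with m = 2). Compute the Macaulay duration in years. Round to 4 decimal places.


Coupon per period c = face * coupon_rate / m = 27.500000
Periods per year m = 2; per-period yield y/m = 0.043500
Number of cashflows N = 4
Cashflows (t years, CF_t, discount factor 1/(1+y/m)^(m*t), PV):
  t = 0.5000: CF_t = 27.500000, DF = 0.958313, PV = 26.353618
  t = 1.0000: CF_t = 27.500000, DF = 0.918365, PV = 25.255024
  t = 1.5000: CF_t = 27.500000, DF = 0.880081, PV = 24.202227
  t = 2.0000: CF_t = 1027.500000, DF = 0.843393, PV = 866.586695
Price P = sum_t PV_t = 942.397564
Macaulay numerator sum_t t * PV_t:
  t * PV_t at t = 0.5000: 13.176809
  t * PV_t at t = 1.0000: 25.255024
  t * PV_t at t = 1.5000: 36.303341
  t * PV_t at t = 2.0000: 1733.173390
Macaulay duration D = (sum_t t * PV_t) / P = 1807.908564 / 942.397564 = 1.918414

Answer: Macaulay duration = 1.9184 years


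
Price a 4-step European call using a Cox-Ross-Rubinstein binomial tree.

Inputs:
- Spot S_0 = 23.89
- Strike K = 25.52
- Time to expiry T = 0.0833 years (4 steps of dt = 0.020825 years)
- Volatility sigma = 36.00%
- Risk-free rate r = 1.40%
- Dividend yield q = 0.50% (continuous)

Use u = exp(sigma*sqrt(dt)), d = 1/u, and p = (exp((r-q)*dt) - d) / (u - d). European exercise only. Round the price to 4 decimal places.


dt = T/N = 0.020825
u = exp(sigma*sqrt(dt)) = 1.053324; d = 1/u = 0.949375
p = (exp((r-q)*dt) - d) / (u - d) = 0.488818
Discount per step: exp(-r*dt) = 0.999708
Stock lattice S(k, i) with i counting down-moves:
  k=0: S(0,0) = 23.8900
  k=1: S(1,0) = 25.1639; S(1,1) = 22.6806
  k=2: S(2,0) = 26.5058; S(2,1) = 23.8900; S(2,2) = 21.5324
  k=3: S(3,0) = 27.9192; S(3,1) = 25.1639; S(3,2) = 22.6806; S(3,3) = 20.4423
  k=4: S(4,0) = 29.4079; S(4,1) = 26.5058; S(4,2) = 23.8900; S(4,3) = 21.5324; S(4,4) = 19.4074
Terminal payoffs V(N, i) = max(S_T - K, 0):
  V(4,0) = 3.887933; V(4,1) = 0.985764; V(4,2) = 0.000000; V(4,3) = 0.000000; V(4,4) = 0.000000
Backward induction: V(k, i) = exp(-r*dt) * [p * V(k+1, i) + (1-p) * V(k+1, i+1)].
  V(3,0) = exp(-r*dt) * [p*3.887933 + (1-p)*0.985764] = 2.403697
  V(3,1) = exp(-r*dt) * [p*0.985764 + (1-p)*0.000000] = 0.481719
  V(3,2) = exp(-r*dt) * [p*0.000000 + (1-p)*0.000000] = 0.000000
  V(3,3) = exp(-r*dt) * [p*0.000000 + (1-p)*0.000000] = 0.000000
  V(2,0) = exp(-r*dt) * [p*2.403697 + (1-p)*0.481719] = 1.420803
  V(2,1) = exp(-r*dt) * [p*0.481719 + (1-p)*0.000000] = 0.235405
  V(2,2) = exp(-r*dt) * [p*0.000000 + (1-p)*0.000000] = 0.000000
  V(1,0) = exp(-r*dt) * [p*1.420803 + (1-p)*0.235405] = 0.814611
  V(1,1) = exp(-r*dt) * [p*0.235405 + (1-p)*0.000000] = 0.115037
  V(0,0) = exp(-r*dt) * [p*0.814611 + (1-p)*0.115037] = 0.456868

Answer: Price = V(0,0) = 0.4569


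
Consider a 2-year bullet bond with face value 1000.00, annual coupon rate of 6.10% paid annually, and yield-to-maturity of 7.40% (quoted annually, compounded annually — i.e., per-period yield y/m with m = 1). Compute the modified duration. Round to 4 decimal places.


Answer: Modified duration = 1.8080

Derivation:
Coupon per period c = face * coupon_rate / m = 61.000000
Periods per year m = 1; per-period yield y/m = 0.074000
Number of cashflows N = 2
Cashflows (t years, CF_t, discount factor 1/(1+y/m)^(m*t), PV):
  t = 1.0000: CF_t = 61.000000, DF = 0.931099, PV = 56.797020
  t = 2.0000: CF_t = 1061.000000, DF = 0.866945, PV = 919.828414
Price P = sum_t PV_t = 976.625435
First compute Macaulay numerator sum_t t * PV_t:
  t * PV_t at t = 1.0000: 56.797020
  t * PV_t at t = 2.0000: 1839.656829
Macaulay duration D = 1896.453849 / 976.625435 = 1.941844
Modified duration = D / (1 + y/m) = 1.941844 / (1 + 0.074000) = 1.808048


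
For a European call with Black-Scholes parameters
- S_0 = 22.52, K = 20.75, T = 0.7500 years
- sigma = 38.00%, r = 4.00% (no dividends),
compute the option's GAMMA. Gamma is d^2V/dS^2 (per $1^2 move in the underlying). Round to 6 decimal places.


Answer: Gamma = 0.047399

Derivation:
d1 = 0.5044447763; d2 = 0.1753551228
phi(d1) = 0.3512802998; exp(-qT) = 1.0000000000; exp(-rT) = 0.9704455335
Gamma = exp(-qT) * phi(d1) / (S * sigma * sqrt(T)) = 1.0000000000 * 0.3512802998 / (22.5200 * 0.3800 * 0.8660254038) = 0.047399


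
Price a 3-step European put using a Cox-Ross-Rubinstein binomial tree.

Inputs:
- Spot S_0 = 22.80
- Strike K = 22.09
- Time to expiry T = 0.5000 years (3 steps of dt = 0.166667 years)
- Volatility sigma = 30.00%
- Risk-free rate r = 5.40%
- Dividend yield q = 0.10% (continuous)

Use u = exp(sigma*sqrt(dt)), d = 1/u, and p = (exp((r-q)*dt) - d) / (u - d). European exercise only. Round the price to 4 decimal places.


dt = T/N = 0.166667
u = exp(sigma*sqrt(dt)) = 1.130290; d = 1/u = 0.884728
p = (exp((r-q)*dt) - d) / (u - d) = 0.505551
Discount per step: exp(-r*dt) = 0.991040
Stock lattice S(k, i) with i counting down-moves:
  k=0: S(0,0) = 22.8000
  k=1: S(1,0) = 25.7706; S(1,1) = 20.1718
  k=2: S(2,0) = 29.1283; S(2,1) = 22.8000; S(2,2) = 17.8466
  k=3: S(3,0) = 32.9234; S(3,1) = 25.7706; S(3,2) = 20.1718; S(3,3) = 15.7894
Terminal payoffs V(N, i) = max(K - S_T, 0):
  V(3,0) = 0.000000; V(3,1) = 0.000000; V(3,2) = 1.918191; V(3,3) = 6.300628
Backward induction: V(k, i) = exp(-r*dt) * [p * V(k+1, i) + (1-p) * V(k+1, i+1)].
  V(2,0) = exp(-r*dt) * [p*0.000000 + (1-p)*0.000000] = 0.000000
  V(2,1) = exp(-r*dt) * [p*0.000000 + (1-p)*1.918191] = 0.939950
  V(2,2) = exp(-r*dt) * [p*1.918191 + (1-p)*6.300628] = 4.048482
  V(1,0) = exp(-r*dt) * [p*0.000000 + (1-p)*0.939950] = 0.460593
  V(1,1) = exp(-r*dt) * [p*0.939950 + (1-p)*4.048482] = 2.454768
  V(0,0) = exp(-r*dt) * [p*0.460593 + (1-p)*2.454768] = 1.433650

Answer: Price = V(0,0) = 1.4337


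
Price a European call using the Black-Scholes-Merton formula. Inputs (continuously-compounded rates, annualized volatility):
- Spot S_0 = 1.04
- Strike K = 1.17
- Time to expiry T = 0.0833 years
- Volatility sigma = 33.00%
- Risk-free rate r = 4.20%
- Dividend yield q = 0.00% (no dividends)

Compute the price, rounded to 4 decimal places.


Answer: Price = 0.0059

Derivation:
d1 = (ln(S/K) + (r - q + 0.5*sigma^2) * T) / (sigma * sqrt(T)) = -1.15229359
d2 = d1 - sigma * sqrt(T) = -1.24753733
exp(-rT) = 0.99650751; exp(-qT) = 1.00000000
C = S_0 * exp(-qT) * N(d1) - K * exp(-rT) * N(d2)
N(d1) = 0.12460023; N(d2) = 0.10610027
C = 1.0400 * 1.00000000 * 0.12460023 - 1.1700 * 0.99650751 * 0.10610027 = 0.0059


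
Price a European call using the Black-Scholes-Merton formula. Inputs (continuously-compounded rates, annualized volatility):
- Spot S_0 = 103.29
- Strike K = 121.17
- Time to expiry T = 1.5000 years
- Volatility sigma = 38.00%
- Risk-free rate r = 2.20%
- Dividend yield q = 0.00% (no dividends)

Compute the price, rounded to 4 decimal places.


d1 = (ln(S/K) + (r - q + 0.5*sigma^2) * T) / (sigma * sqrt(T)) = -0.03943668
d2 = d1 - sigma * sqrt(T) = -0.50483973
exp(-rT) = 0.96753856; exp(-qT) = 1.00000000
C = S_0 * exp(-qT) * N(d1) - K * exp(-rT) * N(d2)
N(d1) = 0.48427112; N(d2) = 0.30683570
C = 103.2900 * 1.00000000 * 0.48427112 - 121.1700 * 0.96753856 * 0.30683570 = 14.0480

Answer: Price = 14.0480


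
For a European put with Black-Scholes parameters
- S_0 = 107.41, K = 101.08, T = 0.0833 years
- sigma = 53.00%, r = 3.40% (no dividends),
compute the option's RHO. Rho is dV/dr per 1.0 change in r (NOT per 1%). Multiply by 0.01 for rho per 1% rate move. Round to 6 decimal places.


Answer: Rho = -3.083578

Derivation:
d1 = 0.4920837989; d2 = 0.3391165802
phi(d1) = 0.3534505233; exp(-qT) = 1.0000000000; exp(-rT) = 0.9971718069
N(-d2) = 0.3672609543
Rho = -K*T*exp(-rT)*N(-d2) = -101.0800 * 0.0833 * 0.9971718069 * 0.3672609543 = -3.083578


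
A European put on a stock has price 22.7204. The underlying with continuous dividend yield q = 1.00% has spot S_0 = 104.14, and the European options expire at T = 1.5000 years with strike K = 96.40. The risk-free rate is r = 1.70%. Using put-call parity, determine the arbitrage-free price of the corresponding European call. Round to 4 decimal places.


Answer: Call price = 31.3371

Derivation:
Put-call parity: C - P = S_0 * exp(-qT) - K * exp(-rT).
S_0 * exp(-qT) = 104.1400 * 0.98511194 = 102.58955739
K * exp(-rT) = 96.4000 * 0.97482238 = 93.97287733
C = P + S*exp(-qT) - K*exp(-rT)
C = 22.7204 + 102.58955739 - 93.97287733 = 31.3371


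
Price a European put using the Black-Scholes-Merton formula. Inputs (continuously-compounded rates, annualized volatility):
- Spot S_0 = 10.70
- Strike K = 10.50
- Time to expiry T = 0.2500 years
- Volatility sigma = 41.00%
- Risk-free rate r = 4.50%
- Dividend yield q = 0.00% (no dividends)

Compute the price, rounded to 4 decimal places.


Answer: Price = 0.7111

Derivation:
d1 = (ln(S/K) + (r - q + 0.5*sigma^2) * T) / (sigma * sqrt(T)) = 0.24941944
d2 = d1 - sigma * sqrt(T) = 0.04441944
exp(-rT) = 0.98881304; exp(-qT) = 1.00000000
P = K * exp(-rT) * N(-d2) - S_0 * exp(-qT) * N(-d1)
N(-d1) = 0.40151818; N(-d2) = 0.48228503
P = 10.5000 * 0.98881304 * 0.48228503 - 10.7000 * 1.00000000 * 0.40151818 = 0.7111


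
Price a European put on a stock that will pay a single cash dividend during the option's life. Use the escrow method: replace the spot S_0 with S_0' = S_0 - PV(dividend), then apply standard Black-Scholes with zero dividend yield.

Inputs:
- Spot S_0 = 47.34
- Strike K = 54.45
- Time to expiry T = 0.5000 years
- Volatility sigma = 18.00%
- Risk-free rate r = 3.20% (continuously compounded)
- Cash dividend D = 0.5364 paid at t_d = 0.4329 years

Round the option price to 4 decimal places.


PV(D) = D * exp(-r * t_d) = 0.5364 * 0.98624271 = 0.52902059
S_0' = S_0 - PV(D) = 47.3400 - 0.52902059 = 46.81097941
d1 = (ln(S_0'/K) + (r + sigma^2/2)*T) / (sigma*sqrt(T)) = -0.99831748
d2 = d1 - sigma*sqrt(T) = -1.12559670
exp(-rT) = 0.98412732
N(-d1) = 0.84093728; N(-d2) = 0.86983187
P = K * exp(-rT) * N(-d2) - S_0' * N(-d1) = 54.4500 * 0.98412732 * 0.86983187 - 46.81097941 * 0.84093728 = 7.2455

Answer: Price = 7.2455


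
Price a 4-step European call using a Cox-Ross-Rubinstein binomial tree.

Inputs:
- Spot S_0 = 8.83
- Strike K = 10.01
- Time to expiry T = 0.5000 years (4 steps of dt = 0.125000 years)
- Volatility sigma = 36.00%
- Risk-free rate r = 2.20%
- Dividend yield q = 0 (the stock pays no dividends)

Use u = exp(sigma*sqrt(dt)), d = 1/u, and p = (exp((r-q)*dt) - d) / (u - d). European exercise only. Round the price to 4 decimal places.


dt = T/N = 0.125000
u = exp(sigma*sqrt(dt)) = 1.135734; d = 1/u = 0.880488
p = (exp((r-q)*dt) - d) / (u - d) = 0.479012
Discount per step: exp(-r*dt) = 0.997254
Stock lattice S(k, i) with i counting down-moves:
  k=0: S(0,0) = 8.8300
  k=1: S(1,0) = 10.0285; S(1,1) = 7.7747
  k=2: S(2,0) = 11.3897; S(2,1) = 8.8300; S(2,2) = 6.8455
  k=3: S(3,0) = 12.9357; S(3,1) = 10.0285; S(3,2) = 7.7747; S(3,3) = 6.0274
  k=4: S(4,0) = 14.6915; S(4,1) = 11.3897; S(4,2) = 8.8300; S(4,3) = 6.8455; S(4,4) = 5.3071
Terminal payoffs V(N, i) = max(S_T - K, 0):
  V(4,0) = 4.681541; V(4,1) = 1.379746; V(4,2) = 0.000000; V(4,3) = 0.000000; V(4,4) = 0.000000
Backward induction: V(k, i) = exp(-r*dt) * [p * V(k+1, i) + (1-p) * V(k+1, i+1)].
  V(3,0) = exp(-r*dt) * [p*4.681541 + (1-p)*1.379746] = 2.953212
  V(3,1) = exp(-r*dt) * [p*1.379746 + (1-p)*0.000000] = 0.659100
  V(3,2) = exp(-r*dt) * [p*0.000000 + (1-p)*0.000000] = 0.000000
  V(3,3) = exp(-r*dt) * [p*0.000000 + (1-p)*0.000000] = 0.000000
  V(2,0) = exp(-r*dt) * [p*2.953212 + (1-p)*0.659100] = 1.753179
  V(2,1) = exp(-r*dt) * [p*0.659100 + (1-p)*0.000000] = 0.314849
  V(2,2) = exp(-r*dt) * [p*0.000000 + (1-p)*0.000000] = 0.000000
  V(1,0) = exp(-r*dt) * [p*1.753179 + (1-p)*0.314849] = 1.001069
  V(1,1) = exp(-r*dt) * [p*0.314849 + (1-p)*0.000000] = 0.150402
  V(0,0) = exp(-r*dt) * [p*1.001069 + (1-p)*0.150402] = 0.556350

Answer: Price = V(0,0) = 0.5563


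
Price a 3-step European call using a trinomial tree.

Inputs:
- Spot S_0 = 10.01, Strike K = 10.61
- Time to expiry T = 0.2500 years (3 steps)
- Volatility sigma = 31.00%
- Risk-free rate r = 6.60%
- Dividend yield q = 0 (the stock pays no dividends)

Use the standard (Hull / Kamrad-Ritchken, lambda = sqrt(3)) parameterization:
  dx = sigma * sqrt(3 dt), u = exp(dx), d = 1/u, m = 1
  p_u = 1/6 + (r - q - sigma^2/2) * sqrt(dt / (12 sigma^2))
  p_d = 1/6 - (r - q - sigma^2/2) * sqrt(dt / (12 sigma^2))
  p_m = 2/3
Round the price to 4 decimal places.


Answer: Price = V(0,0) = 0.4598

Derivation:
dt = T/N = 0.083333; dx = sigma*sqrt(3*dt) = 0.155000
u = exp(dx) = 1.167658; d = 1/u = 0.856415
p_u = 0.171492, p_m = 0.666667, p_d = 0.161841
Discount per step: exp(-r*dt) = 0.994515
Stock lattice S(k, j) with j the centered position index:
  k=0: S(0,+0) = 10.0100
  k=1: S(1,-1) = 8.5727; S(1,+0) = 10.0100; S(1,+1) = 11.6883
  k=2: S(2,-2) = 7.3418; S(2,-1) = 8.5727; S(2,+0) = 10.0100; S(2,+1) = 11.6883; S(2,+2) = 13.6479
  k=3: S(3,-3) = 6.2876; S(3,-2) = 7.3418; S(3,-1) = 8.5727; S(3,+0) = 10.0100; S(3,+1) = 11.6883; S(3,+2) = 13.6479; S(3,+3) = 15.9361
Terminal payoffs V(N, j) = max(S_T - K, 0):
  V(3,-3) = 0.000000; V(3,-2) = 0.000000; V(3,-1) = 0.000000; V(3,+0) = 0.000000; V(3,+1) = 1.078256; V(3,+2) = 3.037885; V(3,+3) = 5.326062
Backward induction: V(k, j) = exp(-r*dt) * [p_u * V(k+1, j+1) + p_m * V(k+1, j) + p_d * V(k+1, j-1)]
  V(2,-2) = exp(-r*dt) * [p_u*0.000000 + p_m*0.000000 + p_d*0.000000] = 0.000000
  V(2,-1) = exp(-r*dt) * [p_u*0.000000 + p_m*0.000000 + p_d*0.000000] = 0.000000
  V(2,+0) = exp(-r*dt) * [p_u*1.078256 + p_m*0.000000 + p_d*0.000000] = 0.183898
  V(2,+1) = exp(-r*dt) * [p_u*3.037885 + p_m*1.078256 + p_d*0.000000] = 1.233010
  V(2,+2) = exp(-r*dt) * [p_u*5.326062 + p_m*3.037885 + p_d*1.078256] = 3.096065
  V(1,-1) = exp(-r*dt) * [p_u*0.183898 + p_m*0.000000 + p_d*0.000000] = 0.031364
  V(1,+0) = exp(-r*dt) * [p_u*1.233010 + p_m*0.183898 + p_d*0.000000] = 0.332218
  V(1,+1) = exp(-r*dt) * [p_u*3.096065 + p_m*1.233010 + p_d*0.183898] = 1.375135
  V(0,+0) = exp(-r*dt) * [p_u*1.375135 + p_m*0.332218 + p_d*0.031364] = 0.459843


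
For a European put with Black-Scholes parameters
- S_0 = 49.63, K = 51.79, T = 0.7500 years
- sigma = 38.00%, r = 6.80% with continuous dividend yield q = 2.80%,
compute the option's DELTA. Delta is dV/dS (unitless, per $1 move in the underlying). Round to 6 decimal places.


d1 = 0.1262525538; d2 = -0.2028370997
phi(d1) = 0.3957754053; exp(-qT) = 0.9792189646; exp(-rT) = 0.9502786705
N(-d1) = 0.4497660061
Delta = -exp(-qT) * N(-d1) = -0.9792189646 * 0.4497660061 = -0.440419

Answer: Delta = -0.440419


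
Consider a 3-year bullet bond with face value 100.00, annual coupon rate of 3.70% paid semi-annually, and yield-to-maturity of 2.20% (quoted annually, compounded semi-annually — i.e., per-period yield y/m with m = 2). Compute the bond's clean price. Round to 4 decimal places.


Answer: Price = 104.3317

Derivation:
Coupon per period c = face * coupon_rate / m = 1.850000
Periods per year m = 2; per-period yield y/m = 0.011000
Number of cashflows N = 6
Cashflows (t years, CF_t, discount factor 1/(1+y/m)^(m*t), PV):
  t = 0.5000: CF_t = 1.850000, DF = 0.989120, PV = 1.829871
  t = 1.0000: CF_t = 1.850000, DF = 0.978358, PV = 1.809962
  t = 1.5000: CF_t = 1.850000, DF = 0.967713, PV = 1.790269
  t = 2.0000: CF_t = 1.850000, DF = 0.957184, PV = 1.770790
  t = 2.5000: CF_t = 1.850000, DF = 0.946769, PV = 1.751523
  t = 3.0000: CF_t = 101.850000, DF = 0.936468, PV = 95.379293
Price P = sum_t PV_t = 104.331709


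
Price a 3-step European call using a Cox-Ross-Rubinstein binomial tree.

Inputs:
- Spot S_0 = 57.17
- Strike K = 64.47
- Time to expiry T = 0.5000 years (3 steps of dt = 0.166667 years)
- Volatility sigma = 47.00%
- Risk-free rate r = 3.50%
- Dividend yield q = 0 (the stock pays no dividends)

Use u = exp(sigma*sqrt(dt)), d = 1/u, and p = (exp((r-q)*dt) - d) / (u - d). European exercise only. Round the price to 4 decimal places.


dt = T/N = 0.166667
u = exp(sigma*sqrt(dt)) = 1.211521; d = 1/u = 0.825409
p = (exp((r-q)*dt) - d) / (u - d) = 0.467329
Discount per step: exp(-r*dt) = 0.994184
Stock lattice S(k, i) with i counting down-moves:
  k=0: S(0,0) = 57.1700
  k=1: S(1,0) = 69.2627; S(1,1) = 47.1886
  k=2: S(2,0) = 83.9132; S(2,1) = 57.1700; S(2,2) = 38.9499
  k=3: S(3,0) = 101.6626; S(3,1) = 69.2627; S(3,2) = 47.1886; S(3,3) = 32.1496
Terminal payoffs V(N, i) = max(S_T - K, 0):
  V(3,0) = 37.192589; V(3,1) = 4.792663; V(3,2) = 0.000000; V(3,3) = 0.000000
Backward induction: V(k, i) = exp(-r*dt) * [p * V(k+1, i) + (1-p) * V(k+1, i+1)].
  V(2,0) = exp(-r*dt) * [p*37.192589 + (1-p)*4.792663] = 19.818159
  V(2,1) = exp(-r*dt) * [p*4.792663 + (1-p)*0.000000] = 2.226725
  V(2,2) = exp(-r*dt) * [p*0.000000 + (1-p)*0.000000] = 0.000000
  V(1,0) = exp(-r*dt) * [p*19.818159 + (1-p)*2.226725] = 10.386953
  V(1,1) = exp(-r*dt) * [p*2.226725 + (1-p)*0.000000] = 1.034562
  V(0,0) = exp(-r*dt) * [p*10.386953 + (1-p)*1.034562] = 5.373771

Answer: Price = V(0,0) = 5.3738


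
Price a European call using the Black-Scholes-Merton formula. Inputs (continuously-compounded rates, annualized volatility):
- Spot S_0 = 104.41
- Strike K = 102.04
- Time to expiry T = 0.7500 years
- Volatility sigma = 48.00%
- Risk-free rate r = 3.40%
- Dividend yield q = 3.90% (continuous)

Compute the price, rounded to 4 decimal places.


d1 = (ln(S/K) + (r - q + 0.5*sigma^2) * T) / (sigma * sqrt(T)) = 0.25405953
d2 = d1 - sigma * sqrt(T) = -0.16163266
exp(-rT) = 0.97482238; exp(-qT) = 0.97117364
C = S_0 * exp(-qT) * N(d1) - K * exp(-rT) * N(d2)
N(d1) = 0.60027522; N(d2) = 0.43579757
C = 104.4100 * 0.97117364 * 0.60027522 - 102.0400 * 0.97482238 * 0.43579757 = 17.5189

Answer: Price = 17.5189


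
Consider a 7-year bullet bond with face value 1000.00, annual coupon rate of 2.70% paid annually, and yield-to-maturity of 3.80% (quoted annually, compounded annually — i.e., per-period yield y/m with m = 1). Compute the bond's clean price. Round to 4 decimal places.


Coupon per period c = face * coupon_rate / m = 27.000000
Periods per year m = 1; per-period yield y/m = 0.038000
Number of cashflows N = 7
Cashflows (t years, CF_t, discount factor 1/(1+y/m)^(m*t), PV):
  t = 1.0000: CF_t = 27.000000, DF = 0.963391, PV = 26.011561
  t = 2.0000: CF_t = 27.000000, DF = 0.928122, PV = 25.059307
  t = 3.0000: CF_t = 27.000000, DF = 0.894145, PV = 24.141914
  t = 4.0000: CF_t = 27.000000, DF = 0.861411, PV = 23.258106
  t = 5.0000: CF_t = 27.000000, DF = 0.829876, PV = 22.406653
  t = 6.0000: CF_t = 27.000000, DF = 0.799495, PV = 21.586371
  t = 7.0000: CF_t = 1027.000000, DF = 0.770227, PV = 791.022741
Price P = sum_t PV_t = 933.486654

Answer: Price = 933.4867
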